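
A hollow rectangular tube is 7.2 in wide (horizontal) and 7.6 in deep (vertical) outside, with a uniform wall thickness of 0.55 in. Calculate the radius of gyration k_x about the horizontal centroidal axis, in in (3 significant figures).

k_x ≈ 2.87 in

Split into non-overlapping primitives; take the origin at the lower-left of the bounding box.
Outer rectangle: 7.2 × 7.6, A = 54.72 in², y = 3.8 in, Ī = 263.39 in⁴.
Inner void (subtracted): 6.1 × 6.5, A = 39.65 in², y = 3.8 in, Ī = 139.6 in⁴.
By symmetry the centroid is at mid-height, ȳ = 3.8 in.
All pieces are centred on the horizontal centroidal axis, so I = ΣĪ (holes subtracted) = 123.78 in⁴.
Radius of gyration: k = √(I/A) = √(123.78 / 15.07) = 2.866 in.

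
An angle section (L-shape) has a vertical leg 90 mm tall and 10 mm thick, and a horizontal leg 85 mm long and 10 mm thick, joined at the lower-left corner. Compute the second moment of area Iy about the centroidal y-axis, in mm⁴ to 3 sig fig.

Decompose the section into non-overlapping parts with the origin at the bottom-left of its bounding rectangle.
Vertical leg: 10 × 90, A = 900 mm², x = 5 mm, Ī = 7 500 mm⁴.
Horizontal leg (remainder): 75 × 10, A = 750 mm², x = 47.5 mm, Ī = 351 563 mm⁴.
Centroid: x̄ = ΣA·x / ΣA = 24.318 mm.
Transfer each piece to the centroidal y-axis using Ī + A·d² with d = x − 24.318:
  vertical leg: d = -19.318 mm → contributes +343 373 mm⁴
  horizontal leg (remainder): d = 23.182 mm → contributes +754 610 mm⁴
Total I = 1 097 983 mm⁴.

Iy ≈ 1.10 × 10⁶ mm⁴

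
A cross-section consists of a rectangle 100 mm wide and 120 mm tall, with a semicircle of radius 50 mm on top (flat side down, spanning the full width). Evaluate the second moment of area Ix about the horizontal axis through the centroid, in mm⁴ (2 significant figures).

Ix ≈ 3.5 × 10⁷ mm⁴

Decompose the section into non-overlapping parts with the origin at the bottom-left of its bounding rectangle.
Rectangular body: 100 × 120, A = 12 000 mm², y = 60 mm, Ī = 14 400 000 mm⁴.
Semicircular cap: semicircle r = 50, A = 3 927 mm², y = 141.2 mm, Ī = 685 981 mm⁴.
Centroid: ȳ = ΣA·y / ΣA = 80.03 mm.
Transfer each piece to the horizontal axis through the centroid using Ī + A·d² with d = y − 80.03:
  rectangular body: d = -20.03 mm → contributes +19 212 454 mm⁴
  semicircular cap: d = 61.19 mm → contributes +15 391 757 mm⁴
Total I = 34 604 211 mm⁴.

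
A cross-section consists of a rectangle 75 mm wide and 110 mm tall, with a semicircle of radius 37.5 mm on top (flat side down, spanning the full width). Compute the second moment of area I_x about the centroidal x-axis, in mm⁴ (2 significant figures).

Split into non-overlapping primitives; take the origin at the lower-left of the bounding box.
Rectangular body: 75 × 110, A = 8 250 mm², y = 55 mm, Ī = 8 318 750 mm⁴.
Semicircular cap: semicircle r = 37.5, A = 2 209 mm², y = 125.9 mm, Ī = 217 049 mm⁴.
Centroid: ȳ = ΣA·y / ΣA = 69.98 mm.
Transfer each piece to the centroidal x-axis using Ī + A·d² with d = y − 69.98:
  rectangular body: d = -14.98 mm → contributes +10 169 409 mm⁴
  semicircular cap: d = 55.94 mm → contributes +7 128 955 mm⁴
Total I = 17 298 364 mm⁴.

I_x ≈ 1.7 × 10⁷ mm⁴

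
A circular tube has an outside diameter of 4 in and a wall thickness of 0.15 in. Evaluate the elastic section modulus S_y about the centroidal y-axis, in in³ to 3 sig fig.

S_y ≈ 1.68 in³

Treat the section as a set of non-overlapping primitives; coordinates are from the bounding-box lower-left.
Outer circle: ⌀4, A = 12.566 in², x = 2 in, Ī = 12.566 in⁴.
Bore (subtracted): ⌀3.7, A = 10.752 in², x = 2 in, Ī = 9.1998 in⁴.
By symmetry the centroid is at mid-width, x̄ = 2 in.
All pieces are centred on the centroidal y-axis, so I = ΣĪ (holes subtracted) = 3.3666 in⁴.
Extreme fibre distance c = 2 in; S = I/c = 1.6833 in³.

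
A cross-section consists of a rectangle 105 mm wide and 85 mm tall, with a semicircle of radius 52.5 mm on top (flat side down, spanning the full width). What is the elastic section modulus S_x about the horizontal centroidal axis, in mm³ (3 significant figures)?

Split into non-overlapping primitives; take the origin at the lower-left of the bounding box.
Rectangular body: 105 × 85, A = 8 925 mm², y = 42.5 mm, Ī = 5 373 594 mm⁴.
Semicircular cap: semicircle r = 52.5, A = 4329.5 mm², y = 107.28 mm, Ī = 833 814 mm⁴.
Centroid: ȳ = ΣA·y / ΣA = 63.661 mm.
Transfer each piece to the horizontal centroidal axis using Ī + A·d² with d = y − 63.661:
  rectangular body: d = -21.161 mm → contributes +9 369 935 mm⁴
  semicircular cap: d = 43.621 mm → contributes +9 072 014 mm⁴
Total I = 18 441 949 mm⁴.
Extreme fibre distance c = 73.839 mm; S = I/c = 249 757 mm³.

S_x ≈ 2.50 × 10⁵ mm³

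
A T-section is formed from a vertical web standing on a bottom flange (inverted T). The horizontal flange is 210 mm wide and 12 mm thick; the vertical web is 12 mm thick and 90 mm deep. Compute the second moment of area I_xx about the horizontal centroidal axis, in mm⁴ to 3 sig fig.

Break the section into simple shapes (no overlaps), measuring from the bottom-left corner of the bounding box.
Flange: 210 × 12, A = 2 520 mm², y = 6 mm, Ī = 30 240 mm⁴.
Web: 12 × 90, A = 1 080 mm², y = 57 mm, Ī = 729 000 mm⁴.
Centroid: ȳ = ΣA·y / ΣA = 21.3 mm.
Transfer each piece to the horizontal centroidal axis using Ī + A·d² with d = y − 21.3:
  flange: d = -15.3 mm → contributes +620 147 mm⁴
  web: d = 35.7 mm → contributes +2 105 449 mm⁴
Total I = 2 725 596 mm⁴.

I_xx ≈ 2.73 × 10⁶ mm⁴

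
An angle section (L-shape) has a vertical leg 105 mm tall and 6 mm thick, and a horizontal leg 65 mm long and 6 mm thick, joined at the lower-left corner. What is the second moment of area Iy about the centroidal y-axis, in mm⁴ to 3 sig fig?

Break the section into simple shapes (no overlaps), measuring from the bottom-left corner of the bounding box.
Vertical leg: 6 × 105, A = 630 mm², x = 3 mm, Ī = 1 890 mm⁴.
Horizontal leg (remainder): 59 × 6, A = 354 mm², x = 35.5 mm, Ī = 102 690 mm⁴.
Centroid: x̄ = ΣA·x / ΣA = 14.692 mm.
Transfer each piece to the centroidal y-axis using Ī + A·d² with d = x − 14.692:
  vertical leg: d = -11.692 mm → contributes +88 014 mm⁴
  horizontal leg (remainder): d = 20.808 mm → contributes +255 961 mm⁴
Total I = 343 975 mm⁴.

Iy ≈ 3.44 × 10⁵ mm⁴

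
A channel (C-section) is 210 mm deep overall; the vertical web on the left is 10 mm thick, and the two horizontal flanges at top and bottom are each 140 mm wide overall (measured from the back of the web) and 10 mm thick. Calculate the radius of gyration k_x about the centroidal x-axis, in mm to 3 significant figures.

Treat the section as a set of non-overlapping primitives; coordinates are from the bounding-box lower-left.
Web: 10 × 210, A = 2 100 mm², y = 105 mm, Ī = 7 717 500 mm⁴.
Top flange (beyond web): 130 × 10, A = 1 300 mm², y = 205 mm, Ī = 10 833 mm⁴.
Bottom flange (beyond web): 130 × 10, A = 1 300 mm², y = 5 mm, Ī = 10 833 mm⁴.
By symmetry the centroid is at mid-height, ȳ = 105 mm.
Transfer each piece to the centroidal x-axis using Ī + A·d² with d = y − 105:
  web: d = 0 mm → contributes +7 717 500 mm⁴
  top flange (beyond web): d = 100 mm → contributes +13 010 833 mm⁴
  bottom flange (beyond web): d = -100 mm → contributes +13 010 833 mm⁴
Total I = 33 739 167 mm⁴.
Radius of gyration: k = √(I/A) = √(33 739 167 / 4 700) = 84.726 mm.

k_x ≈ 84.7 mm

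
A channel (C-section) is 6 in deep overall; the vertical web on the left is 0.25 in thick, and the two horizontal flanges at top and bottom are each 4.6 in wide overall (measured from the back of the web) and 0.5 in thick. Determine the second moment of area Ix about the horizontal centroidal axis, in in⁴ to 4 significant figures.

Break the section into simple shapes (no overlaps), measuring from the bottom-left corner of the bounding box.
Web: 0.25 × 6, A = 1.5 in², y = 3 in, Ī = 4.5 in⁴.
Top flange (beyond web): 4.35 × 0.5, A = 2.175 in², y = 5.75 in, Ī = 0.0453125 in⁴.
Bottom flange (beyond web): 4.35 × 0.5, A = 2.175 in², y = 0.25 in, Ī = 0.0453125 in⁴.
By symmetry the centroid is at mid-height, ȳ = 3 in.
Transfer each piece to the horizontal centroidal axis using Ī + A·d² with d = y − 3:
  web: d = 0 in → contributes +4.5 in⁴
  top flange (beyond web): d = 2.75 in → contributes +16.4938 in⁴
  bottom flange (beyond web): d = -2.75 in → contributes +16.4938 in⁴
Total I = 37.4875 in⁴.

Ix ≈ 37.49 in⁴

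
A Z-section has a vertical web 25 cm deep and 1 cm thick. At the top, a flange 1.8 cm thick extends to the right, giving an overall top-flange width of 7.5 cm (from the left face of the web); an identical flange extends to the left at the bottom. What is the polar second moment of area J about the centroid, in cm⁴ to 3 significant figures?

J ≈ 4870 cm⁴

Treat the section as a set of non-overlapping primitives; coordinates are from the bounding-box lower-left.
Web: 1 × 25, A = 25 cm², y = 12.5 cm, Ī = 1302.1 cm⁴.
Top flange (beyond web): 6.5 × 1.8, A = 11.7 cm², y = 24.1 cm, Ī = 3.159 cm⁴.
Bottom flange (beyond web): 6.5 × 1.8, A = 11.7 cm², y = 0.9 cm, Ī = 3.159 cm⁴.
Centroid: ȳ = ΣA·y / ΣA = 12.5 cm.
Transfer each piece to the centroidal x-axis using Ī + A·d² with d = y − 12.5:
  web: d = 0 cm → contributes +1302.1 cm⁴
  top flange (beyond web): d = 11.6 cm → contributes +1577.5 cm⁴
  bottom flange (beyond web): d = -11.6 cm → contributes +1577.5 cm⁴
Total I = 4457.1 cm⁴.
For the y-axis: x̄ = 7 cm.
Repeating about the centroidal y-axis gives I_y = 413.53 cm⁴.
Polar second moment: J = I_x + I_y = 4870.6 cm⁴.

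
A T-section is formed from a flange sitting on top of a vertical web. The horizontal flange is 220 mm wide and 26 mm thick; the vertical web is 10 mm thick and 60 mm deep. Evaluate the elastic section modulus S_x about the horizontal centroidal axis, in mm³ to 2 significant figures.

S_x ≈ 2.2 × 10⁴ mm³

Treat the section as a set of non-overlapping primitives; coordinates are from the bounding-box lower-left.
Flange: 220 × 26, A = 5 720 mm², y = 73 mm, Ī = 322 227 mm⁴.
Web: 10 × 60, A = 600 mm², y = 30 mm, Ī = 180 000 mm⁴.
Centroid: ȳ = ΣA·y / ΣA = 68.92 mm.
Transfer each piece to the horizontal centroidal axis using Ī + A·d² with d = y − 68.92:
  flange: d = 4.082 mm → contributes +417 550 mm⁴
  web: d = -38.92 mm → contributes +1 088 753 mm⁴
Total I = 1 506 304 mm⁴.
Extreme fibre distance c = 68.92 mm; S = I/c = 21 857 mm³.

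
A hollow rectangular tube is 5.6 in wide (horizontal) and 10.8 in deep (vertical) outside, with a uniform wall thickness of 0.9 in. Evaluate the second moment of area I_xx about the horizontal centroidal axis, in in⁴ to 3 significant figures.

I_xx ≈ 357 in⁴

Split into non-overlapping primitives; take the origin at the lower-left of the bounding box.
Outer rectangle: 5.6 × 10.8, A = 60.48 in², y = 5.4 in, Ī = 587.87 in⁴.
Inner void (subtracted): 3.8 × 9, A = 34.2 in², y = 5.4 in, Ī = 230.85 in⁴.
By symmetry the centroid is at mid-height, ȳ = 5.4 in.
All pieces are centred on the horizontal centroidal axis, so I = ΣĪ (holes subtracted) = 357.02 in⁴.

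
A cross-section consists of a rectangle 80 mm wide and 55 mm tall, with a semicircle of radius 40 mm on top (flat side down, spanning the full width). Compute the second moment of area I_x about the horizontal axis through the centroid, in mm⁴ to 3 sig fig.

I_x ≈ 4.55 × 10⁶ mm⁴

Break the section into simple shapes (no overlaps), measuring from the bottom-left corner of the bounding box.
Rectangular body: 80 × 55, A = 4 400 mm², y = 27.5 mm, Ī = 1 109 167 mm⁴.
Semicircular cap: semicircle r = 40, A = 2513.3 mm², y = 71.977 mm, Ī = 280 978 mm⁴.
Centroid: ȳ = ΣA·y / ΣA = 43.669 mm.
Transfer each piece to the horizontal axis through the centroid using Ī + A·d² with d = y − 43.669:
  rectangular body: d = -16.169 mm → contributes +2 259 508 mm⁴
  semicircular cap: d = 28.307 mm → contributes +2 294 885 mm⁴
Total I = 4 554 392 mm⁴.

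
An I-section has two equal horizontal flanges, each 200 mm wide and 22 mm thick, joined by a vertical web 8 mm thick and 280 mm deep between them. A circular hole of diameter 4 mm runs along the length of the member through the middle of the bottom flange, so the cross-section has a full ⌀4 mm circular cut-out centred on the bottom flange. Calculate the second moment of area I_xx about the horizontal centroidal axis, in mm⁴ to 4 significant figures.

Decompose the section into non-overlapping parts with the origin at the bottom-left of its bounding rectangle.
Bottom flange: 200 × 22, A = 4 400 mm², y = 11 mm, Ī = 177 467 mm⁴.
Web: 8 × 280, A = 2 240 mm², y = 162 mm, Ī = 14 634 667 mm⁴.
Top flange: 200 × 22, A = 4 400 mm², y = 313 mm, Ī = 177 467 mm⁴.
Hole (subtracted): ⌀4, A = 12.5664 mm², y = 11 mm, Ī = 12.5664 mm⁴.
Centroid: ȳ = ΣA·y / ΣA = 162.172 mm.
Transfer each piece to the horizontal centroidal axis using Ī + A·d² with d = y − 162.172:
  bottom flange: d = -151.172 mm → contributes +100 730 647 mm⁴
  web: d = -0.172073 mm → contributes +14 634 733 mm⁴
  top flange: d = 150.828 mm → contributes +100 273 347 mm⁴
  hole: d = -151.172 mm → contributes −287 192 mm⁴
Total I = 215 351 535 mm⁴.

I_xx ≈ 2.154 × 10⁸ mm⁴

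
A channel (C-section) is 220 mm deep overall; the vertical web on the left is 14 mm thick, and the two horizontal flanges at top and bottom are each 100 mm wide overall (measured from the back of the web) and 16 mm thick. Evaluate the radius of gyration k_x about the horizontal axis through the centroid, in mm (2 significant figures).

Split into non-overlapping primitives; take the origin at the lower-left of the bounding box.
Web: 14 × 220, A = 3 080 mm², y = 110 mm, Ī = 12 422 667 mm⁴.
Top flange (beyond web): 86 × 16, A = 1 376 mm², y = 212 mm, Ī = 29 355 mm⁴.
Bottom flange (beyond web): 86 × 16, A = 1 376 mm², y = 8 mm, Ī = 29 355 mm⁴.
By symmetry the centroid is at mid-height, ȳ = 110 mm.
Transfer each piece to the horizontal axis through the centroid using Ī + A·d² with d = y − 110:
  web: d = 0 mm → contributes +12 422 667 mm⁴
  top flange (beyond web): d = 102 mm → contributes +14 345 259 mm⁴
  bottom flange (beyond web): d = -102 mm → contributes +14 345 259 mm⁴
Total I = 41 113 184 mm⁴.
Radius of gyration: k = √(I/A) = √(41 113 184 / 5 832) = 83.96 mm.

k_x ≈ 84 mm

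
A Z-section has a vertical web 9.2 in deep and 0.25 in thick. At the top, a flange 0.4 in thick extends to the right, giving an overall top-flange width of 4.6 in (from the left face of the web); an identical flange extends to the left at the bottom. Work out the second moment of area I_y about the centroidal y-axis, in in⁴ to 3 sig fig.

Split into non-overlapping primitives; take the origin at the lower-left of the bounding box.
Web: 0.25 × 9.2, A = 2.3 in², x = 4.475 in, Ī = 0.011979 in⁴.
Top flange (beyond web): 4.35 × 0.4, A = 1.74 in², x = 6.775 in, Ī = 2.7438 in⁴.
Bottom flange (beyond web): 4.35 × 0.4, A = 1.74 in², x = 2.175 in, Ī = 2.7438 in⁴.
Centroid: x̄ = ΣA·x / ΣA = 4.475 in.
Transfer each piece to the centroidal y-axis using Ī + A·d² with d = x − 4.475:
  web: d = 0 in → contributes +0.011979 in⁴
  top flange (beyond web): d = 2.3 in → contributes +11.948 in⁴
  bottom flange (beyond web): d = -2.3 in → contributes +11.948 in⁴
Total I = 23.909 in⁴.

I_y ≈ 23.9 in⁴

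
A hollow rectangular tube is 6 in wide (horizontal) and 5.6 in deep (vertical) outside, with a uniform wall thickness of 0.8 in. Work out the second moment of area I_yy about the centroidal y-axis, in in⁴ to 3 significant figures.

I_yy ≈ 72.4 in⁴

Break the section into simple shapes (no overlaps), measuring from the bottom-left corner of the bounding box.
Outer rectangle: 6 × 5.6, A = 33.6 in², x = 3 in, Ī = 100.8 in⁴.
Inner void (subtracted): 4.4 × 4, A = 17.6 in², x = 3 in, Ī = 28.395 in⁴.
By symmetry the centroid is at mid-width, x̄ = 3 in.
All pieces are centred on the centroidal y-axis, so I = ΣĪ (holes subtracted) = 72.405 in⁴.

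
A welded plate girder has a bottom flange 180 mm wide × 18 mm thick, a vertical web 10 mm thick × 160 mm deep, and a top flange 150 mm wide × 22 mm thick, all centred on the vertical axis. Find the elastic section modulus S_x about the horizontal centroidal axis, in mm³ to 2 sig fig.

S_x ≈ 5.6 × 10⁵ mm³

Treat the section as a set of non-overlapping primitives; coordinates are from the bounding-box lower-left.
Bottom plate: 180 × 18, A = 3 240 mm², y = 9 mm, Ī = 87 480 mm⁴.
Web plate: 10 × 160, A = 1 600 mm², y = 98 mm, Ī = 3 413 333 mm⁴.
Top plate: 150 × 22, A = 3 300 mm², y = 189 mm, Ī = 133 100 mm⁴.
Centroid: ȳ = ΣA·y / ΣA = 99.47 mm.
Transfer each piece to the horizontal centroidal axis using Ī + A·d² with d = y − 99.47:
  bottom plate: d = -90.47 mm → contributes +26 604 442 mm⁴
  web plate: d = -1.467 mm → contributes +3 416 776 mm⁴
  top plate: d = 89.53 mm → contributes +26 586 522 mm⁴
Total I = 56 607 739 mm⁴.
Extreme fibre distance c = 100.5 mm; S = I/c = 563 075 mm³.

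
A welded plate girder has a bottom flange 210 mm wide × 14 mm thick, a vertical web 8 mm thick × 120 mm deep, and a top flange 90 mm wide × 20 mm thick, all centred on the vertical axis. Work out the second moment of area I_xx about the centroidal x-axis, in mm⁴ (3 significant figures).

I_xx ≈ 2.24 × 10⁷ mm⁴

Split into non-overlapping primitives; take the origin at the lower-left of the bounding box.
Bottom plate: 210 × 14, A = 2 940 mm², y = 7 mm, Ī = 48 020 mm⁴.
Web plate: 8 × 120, A = 960 mm², y = 74 mm, Ī = 1 152 000 mm⁴.
Top plate: 90 × 20, A = 1 800 mm², y = 144 mm, Ī = 60 000 mm⁴.
Centroid: ȳ = ΣA·y / ΣA = 61.547 mm.
Transfer each piece to the centroidal x-axis using Ī + A·d² with d = y − 61.547:
  bottom plate: d = -54.547 mm → contributes +8 795 741 mm⁴
  web plate: d = 12.453 mm → contributes +1 300 865 mm⁴
  top plate: d = 82.453 mm → contributes +12 297 186 mm⁴
Total I = 22 393 792 mm⁴.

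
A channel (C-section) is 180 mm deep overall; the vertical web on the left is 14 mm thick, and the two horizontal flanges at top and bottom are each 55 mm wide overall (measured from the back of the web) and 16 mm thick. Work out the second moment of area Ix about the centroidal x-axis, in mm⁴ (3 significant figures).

Split into non-overlapping primitives; take the origin at the lower-left of the bounding box.
Web: 14 × 180, A = 2 520 mm², y = 90 mm, Ī = 6 804 000 mm⁴.
Top flange (beyond web): 41 × 16, A = 656 mm², y = 172 mm, Ī = 13 995 mm⁴.
Bottom flange (beyond web): 41 × 16, A = 656 mm², y = 8 mm, Ī = 13 995 mm⁴.
By symmetry the centroid is at mid-height, ȳ = 90 mm.
Transfer each piece to the centroidal x-axis using Ī + A·d² with d = y − 90:
  web: d = 0 mm → contributes +6 804 000 mm⁴
  top flange (beyond web): d = 82 mm → contributes +4 424 939 mm⁴
  bottom flange (beyond web): d = -82 mm → contributes +4 424 939 mm⁴
Total I = 15 653 877 mm⁴.

Ix ≈ 1.57 × 10⁷ mm⁴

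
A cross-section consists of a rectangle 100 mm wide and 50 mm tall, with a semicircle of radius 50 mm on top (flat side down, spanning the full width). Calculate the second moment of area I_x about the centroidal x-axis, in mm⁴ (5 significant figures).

I_x ≈ 6.4266 × 10⁶ mm⁴

Treat the section as a set of non-overlapping primitives; coordinates are from the bounding-box lower-left.
Rectangular body: 100 × 50, A = 5 000 mm², y = 25 mm, Ī = 1 041 667 mm⁴.
Semicircular cap: semicircle r = 50, A = 3926.991 mm², y = 71.22066 mm, Ī = 685 981 mm⁴.
Centroid: ȳ = ΣA·y / ΣA = 45.33251 mm.
Transfer each piece to the centroidal x-axis using Ī + A·d² with d = y − 45.33251:
  rectangular body: d = -20.33251 mm → contributes +3 108 721 mm⁴
  semicircular cap: d = 25.88815 mm → contributes +3 317 836 mm⁴
Total I = 6 426 557 mm⁴.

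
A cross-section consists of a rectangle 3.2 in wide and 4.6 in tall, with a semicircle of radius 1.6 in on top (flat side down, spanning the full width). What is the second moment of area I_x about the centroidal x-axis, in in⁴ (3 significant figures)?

Break the section into simple shapes (no overlaps), measuring from the bottom-left corner of the bounding box.
Rectangular body: 3.2 × 4.6, A = 14.72 in², y = 2.3 in, Ī = 25.956 in⁴.
Semicircular cap: semicircle r = 1.6, A = 4.0212 in², y = 5.2791 in, Ī = 0.7193 in⁴.
Centroid: ȳ = ΣA·y / ΣA = 2.9392 in.
Transfer each piece to the centroidal x-axis using Ī + A·d² with d = y − 2.9392:
  rectangular body: d = -0.63921 in → contributes +31.971 in⁴
  semicircular cap: d = 2.3399 in → contributes +22.735 in⁴
Total I = 54.706 in⁴.

I_x ≈ 54.7 in⁴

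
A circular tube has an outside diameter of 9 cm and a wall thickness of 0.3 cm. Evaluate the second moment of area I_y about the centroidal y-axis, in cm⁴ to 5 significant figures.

I_y ≈ 77.670 cm⁴

Decompose the section into non-overlapping parts with the origin at the bottom-left of its bounding rectangle.
Outer circle: ⌀9, A = 63.61725 cm², x = 4.5 cm, Ī = 322.0623 cm⁴.
Bore (subtracted): ⌀8.4, A = 55.41769 cm², x = 4.5 cm, Ī = 244.392 cm⁴.
By symmetry the centroid is at mid-width, x̄ = 4.5 cm.
All pieces are centred on the centroidal y-axis, so I = ΣĪ (holes subtracted) = 77.6703 cm⁴.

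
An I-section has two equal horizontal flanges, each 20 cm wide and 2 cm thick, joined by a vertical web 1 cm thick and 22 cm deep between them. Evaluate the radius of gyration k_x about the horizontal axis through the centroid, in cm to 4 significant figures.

Split into non-overlapping primitives; take the origin at the lower-left of the bounding box.
Bottom flange: 20 × 2, A = 40 cm², y = 1 cm, Ī = 13.3333 cm⁴.
Web: 1 × 22, A = 22 cm², y = 13 cm, Ī = 887.333 cm⁴.
Top flange: 20 × 2, A = 40 cm², y = 25 cm, Ī = 13.3333 cm⁴.
By symmetry the centroid is at mid-height, ȳ = 13 cm.
Transfer each piece to the horizontal axis through the centroid using Ī + A·d² with d = y − 13:
  bottom flange: d = -12 cm → contributes +5773.33 cm⁴
  web: d = 0 cm → contributes +887.333 cm⁴
  top flange: d = 12 cm → contributes +5773.33 cm⁴
Total I = 12 434 cm⁴.
Radius of gyration: k = √(I/A) = √(12 434 / 102) = 11.0409 cm.

k_x ≈ 11.04 cm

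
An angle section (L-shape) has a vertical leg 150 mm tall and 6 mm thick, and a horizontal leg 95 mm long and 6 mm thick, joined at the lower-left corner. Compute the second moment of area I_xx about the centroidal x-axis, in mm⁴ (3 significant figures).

I_xx ≈ 3.43 × 10⁶ mm⁴

Treat the section as a set of non-overlapping primitives; coordinates are from the bounding-box lower-left.
Vertical leg: 6 × 150, A = 900 mm², y = 75 mm, Ī = 1 687 500 mm⁴.
Horizontal leg (remainder): 89 × 6, A = 534 mm², y = 3 mm, Ī = 1 602 mm⁴.
Centroid: ȳ = ΣA·y / ΣA = 48.188 mm.
Transfer each piece to the centroidal x-axis using Ī + A·d² with d = y − 48.188:
  vertical leg: d = 26.812 mm → contributes +2 334 481 mm⁴
  horizontal leg (remainder): d = -45.188 mm → contributes +1 092 020 mm⁴
Total I = 3 426 501 mm⁴.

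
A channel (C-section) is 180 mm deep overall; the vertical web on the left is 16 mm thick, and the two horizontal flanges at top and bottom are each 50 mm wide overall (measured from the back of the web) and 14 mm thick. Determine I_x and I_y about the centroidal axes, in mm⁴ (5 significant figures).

Break the section into simple shapes (no overlaps), measuring from the bottom-left corner of the bounding box.
Web: 16 × 180, A = 2 880 mm², y = 90 mm, Ī = 7 776 000 mm⁴.
Top flange (beyond web): 34 × 14, A = 476 mm², y = 173 mm, Ī = 7774.667 mm⁴.
Bottom flange (beyond web): 34 × 14, A = 476 mm², y = 7 mm, Ī = 7774.667 mm⁴.
By symmetry the centroid is at mid-height, ȳ = 90 mm.
Transfer each piece to the centroidal x-axis using Ī + A·d² with d = y − 90:
  web: d = 0 mm → contributes +7 776 000 mm⁴
  top flange (beyond web): d = 83 mm → contributes +3 286 939 mm⁴
  bottom flange (beyond web): d = -83 mm → contributes +3 286 939 mm⁴
Total I = 14 349 877 mm⁴.
For the y-axis: x̄ = 14.21086 mm.
Repeating about the centroidal y-axis gives I_y = 600 331 mm⁴.

I_x ≈ 1.4350 × 10⁷ mm⁴, I_y ≈ 6.0033 × 10⁵ mm⁴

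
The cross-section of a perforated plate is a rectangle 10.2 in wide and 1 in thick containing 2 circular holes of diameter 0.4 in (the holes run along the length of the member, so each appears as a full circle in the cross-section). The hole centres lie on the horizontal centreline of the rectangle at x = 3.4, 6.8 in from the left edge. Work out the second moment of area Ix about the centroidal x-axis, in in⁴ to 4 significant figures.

Break the section into simple shapes (no overlaps), measuring from the bottom-left corner of the bounding box.
Plate: 10.2 × 1, A = 10.2 in², y = 0.5 in, Ī = 0.85 in⁴.
Hole 1 (subtracted): ⌀0.4, A = 0.125664 in², y = 0.5 in, Ī = 0.00125664 in⁴.
Hole 2 (subtracted): ⌀0.4, A = 0.125664 in², y = 0.5 in, Ī = 0.00125664 in⁴.
By symmetry the centroid is at mid-height, ȳ = 0.5 in.
All pieces are centred on the centroidal x-axis, so I = ΣĪ (holes subtracted) = 0.847487 in⁴.

Ix ≈ 0.8475 in⁴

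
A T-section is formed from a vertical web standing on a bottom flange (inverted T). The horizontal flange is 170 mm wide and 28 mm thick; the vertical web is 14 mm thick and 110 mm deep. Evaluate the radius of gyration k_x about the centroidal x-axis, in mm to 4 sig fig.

Break the section into simple shapes (no overlaps), measuring from the bottom-left corner of the bounding box.
Flange: 170 × 28, A = 4 760 mm², y = 14 mm, Ī = 310 987 mm⁴.
Web: 14 × 110, A = 1 540 mm², y = 83 mm, Ī = 1 552 833 mm⁴.
Centroid: ȳ = ΣA·y / ΣA = 30.8667 mm.
Transfer each piece to the centroidal x-axis using Ī + A·d² with d = y − 30.8667:
  flange: d = -16.8667 mm → contributes +1 665 133 mm⁴
  web: d = 52.1333 mm → contributes +5 738 375 mm⁴
Total I = 7 403 508 mm⁴.
Radius of gyration: k = √(I/A) = √(7 403 508 / 6 300) = 34.2806 mm.

k_x ≈ 34.28 mm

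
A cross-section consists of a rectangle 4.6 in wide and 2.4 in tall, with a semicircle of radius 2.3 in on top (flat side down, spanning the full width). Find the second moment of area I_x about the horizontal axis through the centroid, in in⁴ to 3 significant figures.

I_x ≈ 30.8 in⁴

Decompose the section into non-overlapping parts with the origin at the bottom-left of its bounding rectangle.
Rectangular body: 4.6 × 2.4, A = 11.04 in², y = 1.2 in, Ī = 5.2992 in⁴.
Semicircular cap: semicircle r = 2.3, A = 8.3095 in², y = 3.3762 in, Ī = 3.0714 in⁴.
Centroid: ȳ = ΣA·y / ΣA = 2.1345 in.
Transfer each piece to the horizontal axis through the centroid using Ī + A·d² with d = y − 2.1345:
  rectangular body: d = -0.93453 in → contributes +14.941 in⁴
  semicircular cap: d = 1.2416 in → contributes +15.882 in⁴
Total I = 30.823 in⁴.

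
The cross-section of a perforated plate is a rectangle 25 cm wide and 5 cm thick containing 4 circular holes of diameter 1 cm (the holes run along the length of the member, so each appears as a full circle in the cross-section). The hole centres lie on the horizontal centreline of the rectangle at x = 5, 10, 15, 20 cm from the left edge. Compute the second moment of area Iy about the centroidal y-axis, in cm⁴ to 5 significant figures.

Iy ≈ 6412.0 cm⁴

Decompose the section into non-overlapping parts with the origin at the bottom-left of its bounding rectangle.
Plate: 25 × 5, A = 125 cm², x = 12.5 cm, Ī = 6510.417 cm⁴.
Hole 1 (subtracted): ⌀1, A = 0.7853982 cm², x = 5 cm, Ī = 0.04908739 cm⁴.
Hole 2 (subtracted): ⌀1, A = 0.7853982 cm², x = 10 cm, Ī = 0.04908739 cm⁴.
Hole 3 (subtracted): ⌀1, A = 0.7853982 cm², x = 15 cm, Ī = 0.04908739 cm⁴.
Hole 4 (subtracted): ⌀1, A = 0.7853982 cm², x = 20 cm, Ī = 0.04908739 cm⁴.
By symmetry the centroid is at mid-width, x̄ = 12.5 cm.
Transfer each piece to the centroidal y-axis using Ī + A·d² with d = x − 12.5:
  plate: d = 0 cm → contributes +6510.417 cm⁴
  hole 1: d = -7.5 cm → contributes −44.22773 cm⁴
  hole 2: d = -2.5 cm → contributes −4.957826 cm⁴
  hole 3: d = 2.5 cm → contributes −4.957826 cm⁴
  hole 4: d = 7.5 cm → contributes −44.22773 cm⁴
Total I = 6412.046 cm⁴.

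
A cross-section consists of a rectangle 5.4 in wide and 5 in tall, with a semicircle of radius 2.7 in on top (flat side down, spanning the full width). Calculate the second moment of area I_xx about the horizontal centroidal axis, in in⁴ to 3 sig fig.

Decompose the section into non-overlapping parts with the origin at the bottom-left of its bounding rectangle.
Rectangular body: 5.4 × 5, A = 27 in², y = 2.5 in, Ī = 56.25 in⁴.
Semicircular cap: semicircle r = 2.7, A = 11.451 in², y = 6.1459 in, Ī = 5.8329 in⁴.
Centroid: ȳ = ΣA·y / ΣA = 3.5858 in.
Transfer each piece to the horizontal centroidal axis using Ī + A·d² with d = y − 3.5858:
  rectangular body: d = -1.0858 in → contributes +88.081 in⁴
  semicircular cap: d = 2.5601 in → contributes +80.886 in⁴
Total I = 168.97 in⁴.

I_xx ≈ 169 in⁴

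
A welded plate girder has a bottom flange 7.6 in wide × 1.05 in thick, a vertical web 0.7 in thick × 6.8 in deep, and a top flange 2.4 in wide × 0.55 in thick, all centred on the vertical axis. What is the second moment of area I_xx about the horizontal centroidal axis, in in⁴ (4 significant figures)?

I_xx ≈ 110.0 in⁴

Break the section into simple shapes (no overlaps), measuring from the bottom-left corner of the bounding box.
Bottom plate: 7.6 × 1.05, A = 7.98 in², y = 0.525 in, Ī = 0.733163 in⁴.
Web plate: 0.7 × 6.8, A = 4.76 in², y = 4.45 in, Ī = 18.3419 in⁴.
Top plate: 2.4 × 0.55, A = 1.32 in², y = 8.125 in, Ī = 0.033275 in⁴.
Centroid: ȳ = ΣA·y / ΣA = 2.56732 in.
Transfer each piece to the horizontal centroidal axis using Ī + A·d² with d = y − 2.56732:
  bottom plate: d = -2.04232 in → contributes +34.0183 in⁴
  web plate: d = 1.88268 in → contributes +35.2136 in⁴
  top plate: d = 5.55768 in → contributes +40.8052 in⁴
Total I = 110.037 in⁴.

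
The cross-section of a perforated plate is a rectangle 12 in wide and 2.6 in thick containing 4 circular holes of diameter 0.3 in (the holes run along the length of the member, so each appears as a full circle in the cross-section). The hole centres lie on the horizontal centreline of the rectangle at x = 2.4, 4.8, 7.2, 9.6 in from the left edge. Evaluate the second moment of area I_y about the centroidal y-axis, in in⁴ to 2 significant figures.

Break the section into simple shapes (no overlaps), measuring from the bottom-left corner of the bounding box.
Plate: 12 × 2.6, A = 31.2 in², x = 6 in, Ī = 374.4 in⁴.
Hole 1 (subtracted): ⌀0.3, A = 0.07069 in², x = 2.4 in, Ī = 0.0003976 in⁴.
Hole 2 (subtracted): ⌀0.3, A = 0.07069 in², x = 4.8 in, Ī = 0.0003976 in⁴.
Hole 3 (subtracted): ⌀0.3, A = 0.07069 in², x = 7.2 in, Ī = 0.0003976 in⁴.
Hole 4 (subtracted): ⌀0.3, A = 0.07069 in², x = 9.6 in, Ī = 0.0003976 in⁴.
By symmetry the centroid is at mid-width, x̄ = 6 in.
Transfer each piece to the centroidal y-axis using Ī + A·d² with d = x − 6:
  plate: d = 0 in → contributes +374.4 in⁴
  hole 1: d = -3.6 in → contributes −0.9165 in⁴
  hole 2: d = -1.2 in → contributes −0.1022 in⁴
  hole 3: d = 1.2 in → contributes −0.1022 in⁴
  hole 4: d = 3.6 in → contributes −0.9165 in⁴
Total I = 372.4 in⁴.

I_y ≈ 370 in⁴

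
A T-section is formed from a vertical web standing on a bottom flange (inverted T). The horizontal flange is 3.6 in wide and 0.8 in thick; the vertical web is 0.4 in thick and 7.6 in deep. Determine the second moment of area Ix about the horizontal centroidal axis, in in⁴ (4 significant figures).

Break the section into simple shapes (no overlaps), measuring from the bottom-left corner of the bounding box.
Flange: 3.6 × 0.8, A = 2.88 in², y = 0.4 in, Ī = 0.1536 in⁴.
Web: 0.4 × 7.6, A = 3.04 in², y = 4.6 in, Ī = 14.6325 in⁴.
Centroid: ȳ = ΣA·y / ΣA = 2.55676 in.
Transfer each piece to the horizontal centroidal axis using Ī + A·d² with d = y − 2.55676:
  flange: d = -2.15676 in → contributes +13.5502 in⁴
  web: d = 2.04324 in → contributes +27.3241 in⁴
Total I = 40.8743 in⁴.

Ix ≈ 40.87 in⁴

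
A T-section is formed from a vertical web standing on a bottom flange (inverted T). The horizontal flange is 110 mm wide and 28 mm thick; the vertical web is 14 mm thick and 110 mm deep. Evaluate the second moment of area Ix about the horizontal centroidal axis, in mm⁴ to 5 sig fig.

Break the section into simple shapes (no overlaps), measuring from the bottom-left corner of the bounding box.
Flange: 110 × 28, A = 3 080 mm², y = 14 mm, Ī = 201226.7 mm⁴.
Web: 14 × 110, A = 1 540 mm², y = 83 mm, Ī = 1 552 833 mm⁴.
Centroid: ȳ = ΣA·y / ΣA = 37 mm.
Transfer each piece to the horizontal centroidal axis using Ī + A·d² with d = y − 37:
  flange: d = -23 mm → contributes +1 830 547 mm⁴
  web: d = 46 mm → contributes +4 811 473 mm⁴
Total I = 6 642 020 mm⁴.

Ix ≈ 6.6420 × 10⁶ mm⁴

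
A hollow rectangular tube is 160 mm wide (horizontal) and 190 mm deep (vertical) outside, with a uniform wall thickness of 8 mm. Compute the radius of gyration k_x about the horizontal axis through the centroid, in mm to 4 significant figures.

Break the section into simple shapes (no overlaps), measuring from the bottom-left corner of the bounding box.
Outer rectangle: 160 × 190, A = 30 400 mm², y = 95 mm, Ī = 91 453 333 mm⁴.
Inner void (subtracted): 144 × 174, A = 25 056 mm², y = 95 mm, Ī = 63 216 288 mm⁴.
By symmetry the centroid is at mid-height, ȳ = 95 mm.
All pieces are centred on the horizontal axis through the centroid, so I = ΣĪ (holes subtracted) = 28 237 045 mm⁴.
Radius of gyration: k = √(I/A) = √(28 237 045 / 5 344) = 72.6903 mm.

k_x ≈ 72.69 mm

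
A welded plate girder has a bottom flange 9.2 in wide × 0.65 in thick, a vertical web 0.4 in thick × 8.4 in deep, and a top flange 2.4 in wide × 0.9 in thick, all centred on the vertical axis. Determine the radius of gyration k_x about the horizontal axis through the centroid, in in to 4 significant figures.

k_x ≈ 3.777 in

Break the section into simple shapes (no overlaps), measuring from the bottom-left corner of the bounding box.
Bottom plate: 9.2 × 0.65, A = 5.98 in², y = 0.325 in, Ī = 0.210546 in⁴.
Web plate: 0.4 × 8.4, A = 3.36 in², y = 4.85 in, Ī = 19.7568 in⁴.
Top plate: 2.4 × 0.9, A = 2.16 in², y = 9.5 in, Ī = 0.1458 in⁴.
Centroid: ȳ = ΣA·y / ΣA = 3.37039 in.
Transfer each piece to the horizontal axis through the centroid using Ī + A·d² with d = y − 3.37039:
  bottom plate: d = -3.04539 in → contributes +55.6715 in⁴
  web plate: d = 1.47961 in → contributes +27.1127 in⁴
  top plate: d = 6.12961 in → contributes +81.3015 in⁴
Total I = 164.086 in⁴.
Radius of gyration: k = √(I/A) = √(164.086 / 11.5) = 3.77734 in.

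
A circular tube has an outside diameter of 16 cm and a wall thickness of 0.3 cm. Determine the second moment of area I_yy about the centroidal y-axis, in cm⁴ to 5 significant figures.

Treat the section as a set of non-overlapping primitives; coordinates are from the bounding-box lower-left.
Outer circle: ⌀16, A = 201.0619 cm², x = 8 cm, Ī = 3216.991 cm⁴.
Bore (subtracted): ⌀15.4, A = 186.265 cm², x = 8 cm, Ī = 2760.913 cm⁴.
By symmetry the centroid is at mid-width, x̄ = 8 cm.
All pieces are centred on the centroidal y-axis, so I = ΣĪ (holes subtracted) = 456.0775 cm⁴.

I_yy ≈ 456.08 cm⁴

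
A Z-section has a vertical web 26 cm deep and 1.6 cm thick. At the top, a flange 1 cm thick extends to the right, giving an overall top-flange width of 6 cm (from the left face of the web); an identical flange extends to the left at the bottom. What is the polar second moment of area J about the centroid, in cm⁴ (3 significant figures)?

Treat the section as a set of non-overlapping primitives; coordinates are from the bounding-box lower-left.
Web: 1.6 × 26, A = 41.6 cm², y = 13 cm, Ī = 2343.5 cm⁴.
Top flange (beyond web): 4.4 × 1, A = 4.4 cm², y = 25.5 cm, Ī = 0.36667 cm⁴.
Bottom flange (beyond web): 4.4 × 1, A = 4.4 cm², y = 0.5 cm, Ī = 0.36667 cm⁴.
Centroid: ȳ = ΣA·y / ΣA = 13 cm.
Transfer each piece to the centroidal x-axis using Ī + A·d² with d = y − 13:
  web: d = 0 cm → contributes +2343.5 cm⁴
  top flange (beyond web): d = 12.5 cm → contributes +687.87 cm⁴
  bottom flange (beyond web): d = -12.5 cm → contributes +687.87 cm⁴
Total I = 3719.2 cm⁴.
For the y-axis: x̄ = 5.2 cm.
Repeating about the centroidal y-axis gives I_y = 102.27 cm⁴.
Polar second moment: J = I_x + I_y = 3821.5 cm⁴.

J ≈ 3820 cm⁴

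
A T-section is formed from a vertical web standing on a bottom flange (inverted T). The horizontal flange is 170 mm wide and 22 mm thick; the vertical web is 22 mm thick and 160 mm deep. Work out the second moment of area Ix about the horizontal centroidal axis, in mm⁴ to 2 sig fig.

Split into non-overlapping primitives; take the origin at the lower-left of the bounding box.
Flange: 170 × 22, A = 3 740 mm², y = 11 mm, Ī = 150 847 mm⁴.
Web: 22 × 160, A = 3 520 mm², y = 102 mm, Ī = 7 509 333 mm⁴.
Centroid: ȳ = ΣA·y / ΣA = 55.12 mm.
Transfer each piece to the horizontal centroidal axis using Ī + A·d² with d = y − 55.12:
  flange: d = -44.12 mm → contributes +7 431 435 mm⁴
  web: d = 46.88 mm → contributes +15 244 958 mm⁴
Total I = 22 676 393 mm⁴.

Ix ≈ 2.3 × 10⁷ mm⁴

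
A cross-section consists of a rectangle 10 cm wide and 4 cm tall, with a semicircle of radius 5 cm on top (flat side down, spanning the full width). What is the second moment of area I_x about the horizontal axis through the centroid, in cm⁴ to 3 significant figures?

I_x ≈ 459 cm⁴

Decompose the section into non-overlapping parts with the origin at the bottom-left of its bounding rectangle.
Rectangular body: 10 × 4, A = 40 cm², y = 2 cm, Ī = 53.333 cm⁴.
Semicircular cap: semicircle r = 5, A = 39.27 cm², y = 6.1221 cm, Ī = 68.598 cm⁴.
Centroid: ȳ = ΣA·y / ΣA = 4.0421 cm.
Transfer each piece to the horizontal axis through the centroid using Ī + A·d² with d = y − 4.0421:
  rectangular body: d = -2.0421 cm → contributes +220.13 cm⁴
  semicircular cap: d = 2.08 cm → contributes +238.5 cm⁴
Total I = 458.63 cm⁴.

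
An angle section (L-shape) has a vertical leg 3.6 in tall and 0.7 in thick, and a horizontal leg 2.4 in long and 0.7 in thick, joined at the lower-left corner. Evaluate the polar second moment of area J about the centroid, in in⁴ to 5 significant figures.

J ≈ 6.0231 in⁴

Decompose the section into non-overlapping parts with the origin at the bottom-left of its bounding rectangle.
Vertical leg: 0.7 × 3.6, A = 2.52 in², y = 1.8 in, Ī = 2.7216 in⁴.
Horizontal leg (remainder): 1.7 × 0.7, A = 1.19 in², y = 0.35 in, Ī = 0.04859167 in⁴.
Centroid: ȳ = ΣA·y / ΣA = 1.334906 in.
Transfer each piece to the centroidal x-axis using Ī + A·d² with d = y − 1.334906:
  vertical leg: d = 0.4650943 in → contributes +3.266708 in⁴
  horizontal leg (remainder): d = -0.9849057 in → contributes +1.202938 in⁴
Total I = 4.469646 in⁴.
For the y-axis: x̄ = 0.7349057 in.
Repeating about the centroidal y-axis gives I_y = 1.553446 in⁴.
Polar second moment: J = I_x + I_y = 6.023093 in⁴.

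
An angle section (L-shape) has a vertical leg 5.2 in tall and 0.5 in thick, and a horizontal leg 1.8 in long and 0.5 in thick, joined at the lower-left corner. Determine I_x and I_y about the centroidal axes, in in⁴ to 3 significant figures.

I_x ≈ 8.74 in⁴, I_y ≈ 0.567 in⁴

Break the section into simple shapes (no overlaps), measuring from the bottom-left corner of the bounding box.
Vertical leg: 0.5 × 5.2, A = 2.6 in², y = 2.6 in, Ī = 5.8587 in⁴.
Horizontal leg (remainder): 1.3 × 0.5, A = 0.65 in², y = 0.25 in, Ī = 0.013542 in⁴.
Centroid: ȳ = ΣA·y / ΣA = 2.13 in.
Transfer each piece to the centroidal x-axis using Ī + A·d² with d = y − 2.13:
  vertical leg: d = 0.47 in → contributes +6.433 in⁴
  horizontal leg (remainder): d = -1.88 in → contributes +2.3109 in⁴
Total I = 8.7439 in⁴.
For the y-axis: x̄ = 0.43 in.
Repeating about the centroidal y-axis gives I_y = 0.56691 in⁴.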